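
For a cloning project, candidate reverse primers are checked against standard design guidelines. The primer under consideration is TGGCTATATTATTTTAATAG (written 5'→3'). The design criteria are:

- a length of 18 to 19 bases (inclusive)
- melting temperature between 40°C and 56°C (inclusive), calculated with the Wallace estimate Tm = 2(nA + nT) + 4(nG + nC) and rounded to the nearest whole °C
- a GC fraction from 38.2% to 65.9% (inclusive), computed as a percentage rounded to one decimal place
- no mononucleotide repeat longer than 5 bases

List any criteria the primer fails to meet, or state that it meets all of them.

Base counts: A=6, T=10, G=3, C=1 (length 20).
length: length 20, outside 18–19 ✗
Tm: Tm = 2·16 + 4·4 = 48°C ✓
GC content: GC 4/20 = 20.0%, outside 38.2–65.9% ✗
homopolymer run: longest run = 4 ✓

Fails: length, GC content.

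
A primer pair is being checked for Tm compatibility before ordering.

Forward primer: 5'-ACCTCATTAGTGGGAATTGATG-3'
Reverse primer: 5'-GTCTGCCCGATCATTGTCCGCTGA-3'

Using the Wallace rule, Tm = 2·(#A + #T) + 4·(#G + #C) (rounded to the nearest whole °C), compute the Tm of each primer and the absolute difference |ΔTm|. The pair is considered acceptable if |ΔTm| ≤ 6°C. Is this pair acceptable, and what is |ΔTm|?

Forward: A=6 T=7 G=6 C=3 → Tm = 2·13 + 4·9 = 62°C.
Reverse: A=3 T=7 G=6 C=8 → Tm = 2·10 + 4·14 = 76°C.
|ΔTm| = |62 − 76| = 14°C, > 6°C.

|ΔTm| = 14°C; the pair is not acceptable.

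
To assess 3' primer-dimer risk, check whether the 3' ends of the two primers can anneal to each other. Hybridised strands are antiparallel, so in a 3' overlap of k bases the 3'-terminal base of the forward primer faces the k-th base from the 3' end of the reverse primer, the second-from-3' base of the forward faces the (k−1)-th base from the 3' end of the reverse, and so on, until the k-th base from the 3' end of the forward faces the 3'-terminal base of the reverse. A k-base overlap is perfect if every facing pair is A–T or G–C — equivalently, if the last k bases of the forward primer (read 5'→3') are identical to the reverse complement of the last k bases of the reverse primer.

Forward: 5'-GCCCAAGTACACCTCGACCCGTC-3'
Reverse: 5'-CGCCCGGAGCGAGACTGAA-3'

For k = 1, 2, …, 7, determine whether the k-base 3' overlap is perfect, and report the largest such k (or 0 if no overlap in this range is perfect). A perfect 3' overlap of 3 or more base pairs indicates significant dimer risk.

Longest perfect overlap: 0 complementary base pairs; below the dimer-risk threshold (threshold 3).

Last 7 bases (5'→3') — forward …ACCCGTC, reverse …GACTGAA.
Reverse complement of the reverse primer's last 7 bases: TTCAGTC; its first k bases are the reverse complement of the reverse primer's last k bases, so a perfect k-base overlap needs the forward primer's last k bases to equal them.
Comparing (forward last k vs required): k=1: C vs T ✗; k=2: TC vs TT ✗; k=3: GTC vs TTC ✗; k=4: CGTC vs TTCA ✗; k=5: CCGTC vs TTCAG ✗; k=6: CCCGTC vs TTCAGT ✗; k=7: ACCCGTC vs TTCAGTC ✗.
No overlap length from 1 to 7 is perfect, so the longest perfect 3' overlap is 0.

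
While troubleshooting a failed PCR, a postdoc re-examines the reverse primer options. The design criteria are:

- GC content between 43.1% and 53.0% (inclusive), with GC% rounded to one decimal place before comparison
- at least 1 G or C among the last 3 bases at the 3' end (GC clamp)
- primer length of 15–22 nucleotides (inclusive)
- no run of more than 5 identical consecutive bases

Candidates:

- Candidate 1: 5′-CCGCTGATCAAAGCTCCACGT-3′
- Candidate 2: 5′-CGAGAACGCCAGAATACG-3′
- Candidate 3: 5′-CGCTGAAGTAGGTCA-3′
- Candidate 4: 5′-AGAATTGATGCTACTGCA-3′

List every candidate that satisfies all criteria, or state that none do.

Candidate 1 (21 nt, A=5 T=4 G=4 C=8): GC 12/21 = 57.1%, outside 43.1–53.0% ✗; 3' end CGT has 2 G/C ✓; length 21 ✓; longest run = 3 ✓ — fails.
Candidate 2 (18 nt, A=7 T=1 G=5 C=5): GC 10/18 = 55.6%, outside 43.1–53.0% ✗; 3' end ACG has 2 G/C ✓; length 18 ✓; longest run = 2 ✓ — fails.
Candidate 3 (15 nt, A=4 T=3 G=5 C=3): GC 8/15 = 53.3%, outside 43.1–53.0% ✗; 3' end TCA has 1 G/C ✓; length 15 ✓; longest run = 2 ✓ — fails.
Candidate 4 (18 nt, A=6 T=5 G=4 C=3): GC 7/18 = 38.9%, outside 43.1–53.0% ✗; 3' end GCA has 2 G/C ✓; length 18 ✓; longest run = 2 ✓ — fails.

None of the candidates satisfy all criteria.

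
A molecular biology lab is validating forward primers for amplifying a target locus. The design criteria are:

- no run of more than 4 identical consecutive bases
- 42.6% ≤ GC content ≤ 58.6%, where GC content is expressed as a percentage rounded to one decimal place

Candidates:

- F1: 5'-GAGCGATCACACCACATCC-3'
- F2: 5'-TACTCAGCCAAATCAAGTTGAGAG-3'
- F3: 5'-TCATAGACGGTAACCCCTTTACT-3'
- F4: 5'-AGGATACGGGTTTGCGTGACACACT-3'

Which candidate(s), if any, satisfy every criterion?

F1 (19 nt, A=6 T=2 G=3 C=8): longest run = 2 ✓; GC 11/19 = 57.9% ✓ — passes.
F2 (24 nt, A=9 T=5 G=5 C=5): longest run = 3 ✓; GC 10/24 = 41.7%, outside 42.6–58.6% ✗ — fails.
F3 (23 nt, A=6 T=7 G=3 C=7): longest run = 4 ✓; GC 10/23 = 43.5% ✓ — passes.
F4 (25 nt, A=6 T=6 G=8 C=5): longest run = 3 ✓; GC 13/25 = 52.0% ✓ — passes.

F1, F3 and F4.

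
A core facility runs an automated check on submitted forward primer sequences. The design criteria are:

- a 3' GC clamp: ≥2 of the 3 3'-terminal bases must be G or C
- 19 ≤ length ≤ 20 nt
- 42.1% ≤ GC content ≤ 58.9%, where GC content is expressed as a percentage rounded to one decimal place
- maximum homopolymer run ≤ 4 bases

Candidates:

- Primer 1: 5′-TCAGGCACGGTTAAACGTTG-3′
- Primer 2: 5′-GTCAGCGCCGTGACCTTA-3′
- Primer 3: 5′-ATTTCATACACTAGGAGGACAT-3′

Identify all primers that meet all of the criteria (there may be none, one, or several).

Primer 1 (20 nt, A=5 T=5 G=6 C=4): 3' end TTG has 1 G/C, need ≥2 ✗; length 20 ✓; GC 10/20 = 50.0% ✓; longest run = 3 ✓ — fails.
Primer 2 (18 nt, A=3 T=4 G=5 C=6): 3' end TTA has 0 G/C, need ≥2 ✗; length 18, outside 19–20 ✗; GC 11/18 = 61.1%, outside 42.1–58.9% ✗; longest run = 2 ✓ — fails.
Primer 3 (22 nt, A=8 T=6 G=4 C=4): 3' end CAT has 1 G/C, need ≥2 ✗; length 22, outside 19–20 ✗; GC 8/22 = 36.4%, outside 42.1–58.9% ✗; longest run = 3 ✓ — fails.

None of the candidates satisfy all criteria.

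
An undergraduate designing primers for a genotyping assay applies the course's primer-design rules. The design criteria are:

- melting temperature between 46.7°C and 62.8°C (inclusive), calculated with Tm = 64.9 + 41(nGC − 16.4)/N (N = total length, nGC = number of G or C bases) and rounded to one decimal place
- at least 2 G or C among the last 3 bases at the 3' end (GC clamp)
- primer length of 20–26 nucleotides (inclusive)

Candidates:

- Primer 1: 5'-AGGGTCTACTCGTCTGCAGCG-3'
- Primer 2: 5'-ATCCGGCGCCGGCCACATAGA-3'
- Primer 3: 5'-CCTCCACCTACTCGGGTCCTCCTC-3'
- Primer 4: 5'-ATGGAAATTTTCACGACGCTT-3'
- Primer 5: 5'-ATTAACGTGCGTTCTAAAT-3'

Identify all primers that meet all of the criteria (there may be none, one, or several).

Primer 1 (21 nt, A=3 T=5 G=7 C=6): Tm = 64.9 + 41·(13 − 16.4)/21 = 58.3°C ✓; 3' end GCG has 3 G/C ✓; length 21 ✓ — passes.
Primer 2 (21 nt, A=5 T=2 G=6 C=8): Tm = 64.9 + 41·(14 − 16.4)/21 = 60.2°C ✓; 3' end AGA has 1 G/C, need ≥2 ✗; length 21 ✓ — fails.
Primer 3 (24 nt, A=2 T=6 G=3 C=13): Tm = 64.9 + 41·(16 − 16.4)/24 = 64.2°C, outside 46.7–62.8°C ✗; 3' end CTC has 2 G/C ✓; length 24 ✓ — fails.
Primer 4 (21 nt, A=6 T=7 G=4 C=4): Tm = 64.9 + 41·(8 − 16.4)/21 = 48.5°C ✓; 3' end CTT has 1 G/C, need ≥2 ✗; length 21 ✓ — fails.
Primer 5 (19 nt, A=6 T=7 G=3 C=3): Tm = 64.9 + 41·(6 − 16.4)/19 = 42.5°C, outside 46.7–62.8°C ✗; 3' end AAT has 0 G/C, need ≥2 ✗; length 19, outside 20–26 ✗ — fails.

Primer 1 only.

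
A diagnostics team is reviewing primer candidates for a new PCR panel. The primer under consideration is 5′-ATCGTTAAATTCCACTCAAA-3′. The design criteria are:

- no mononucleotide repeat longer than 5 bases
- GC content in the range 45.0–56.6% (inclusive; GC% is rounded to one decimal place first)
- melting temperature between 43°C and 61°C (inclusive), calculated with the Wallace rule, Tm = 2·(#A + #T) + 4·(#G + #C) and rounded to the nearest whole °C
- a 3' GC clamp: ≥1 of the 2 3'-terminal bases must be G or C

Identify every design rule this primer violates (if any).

Base counts: A=8, T=6, G=1, C=5 (length 20).
homopolymer run: longest run = 3 ✓
GC content: GC 6/20 = 30.0%, outside 45.0–56.6% ✗
Tm: Tm = 2·14 + 4·6 = 52°C ✓
GC clamp: 3' end AA has 0 G/C, need ≥1 ✗

Fails: GC content, GC clamp.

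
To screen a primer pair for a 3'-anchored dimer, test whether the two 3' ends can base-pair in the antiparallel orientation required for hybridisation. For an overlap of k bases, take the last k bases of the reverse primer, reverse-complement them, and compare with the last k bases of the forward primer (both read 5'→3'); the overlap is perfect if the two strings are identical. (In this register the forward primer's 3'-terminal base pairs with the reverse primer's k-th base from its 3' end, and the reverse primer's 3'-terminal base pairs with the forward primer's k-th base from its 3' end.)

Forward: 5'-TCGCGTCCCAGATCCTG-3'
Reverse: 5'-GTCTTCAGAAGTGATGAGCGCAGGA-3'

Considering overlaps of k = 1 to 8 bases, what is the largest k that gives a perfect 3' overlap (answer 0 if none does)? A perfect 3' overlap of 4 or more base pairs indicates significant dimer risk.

Longest perfect overlap: 5 complementary base pairs; significant dimer risk (threshold 4).

Last 8 bases (5'→3') — forward …AGATCCTG, reverse …GCGCAGGA.
Reverse complement of the reverse primer's last 8 bases: TCCTGCGC; its first k bases are the reverse complement of the reverse primer's last k bases, so a perfect k-base overlap needs the forward primer's last k bases to equal them.
Comparing (forward last k vs required): k=1: G vs T ✗; k=2: TG vs TC ✗; k=3: CTG vs TCC ✗; k=4: CCTG vs TCCT ✗; k=5: TCCTG vs TCCTG ✓; k=6: ATCCTG vs TCCTGC ✗; k=7: GATCCTG vs TCCTGCG ✗; k=8: AGATCCTG vs TCCTGCGC ✗.
Only k = 5 is perfect, so the longest perfect 3' overlap is 5.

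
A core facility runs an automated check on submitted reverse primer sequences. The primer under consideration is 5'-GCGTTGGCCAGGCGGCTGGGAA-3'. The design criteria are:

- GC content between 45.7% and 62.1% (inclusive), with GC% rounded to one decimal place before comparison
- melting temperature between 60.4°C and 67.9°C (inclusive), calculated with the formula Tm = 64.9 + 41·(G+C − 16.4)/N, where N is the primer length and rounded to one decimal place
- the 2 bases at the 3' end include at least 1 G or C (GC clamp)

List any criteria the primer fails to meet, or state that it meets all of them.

Base counts: A=3, T=3, G=11, C=5 (length 22).
GC content: GC 16/22 = 72.7%, outside 45.7–62.1% ✗
Tm: Tm = 64.9 + 41·(16 − 16.4)/22 = 64.2°C ✓
GC clamp: 3' end AA has 0 G/C, need ≥1 ✗

Fails: GC content, GC clamp.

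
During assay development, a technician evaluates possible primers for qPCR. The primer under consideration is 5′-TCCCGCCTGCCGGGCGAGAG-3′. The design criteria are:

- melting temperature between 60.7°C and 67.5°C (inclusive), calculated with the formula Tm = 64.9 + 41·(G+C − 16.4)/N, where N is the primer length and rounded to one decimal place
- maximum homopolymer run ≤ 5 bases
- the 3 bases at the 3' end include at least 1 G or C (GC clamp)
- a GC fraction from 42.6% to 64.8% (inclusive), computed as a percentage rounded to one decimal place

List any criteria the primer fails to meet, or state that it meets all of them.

Base counts: A=2, T=2, G=8, C=8 (length 20).
Tm: Tm = 64.9 + 41·(16 − 16.4)/20 = 64.1°C ✓
homopolymer run: longest run = 3 ✓
GC clamp: 3' end GAG has 2 G/C ✓
GC content: GC 16/20 = 80.0%, outside 42.6–64.8% ✗

Fails: GC content.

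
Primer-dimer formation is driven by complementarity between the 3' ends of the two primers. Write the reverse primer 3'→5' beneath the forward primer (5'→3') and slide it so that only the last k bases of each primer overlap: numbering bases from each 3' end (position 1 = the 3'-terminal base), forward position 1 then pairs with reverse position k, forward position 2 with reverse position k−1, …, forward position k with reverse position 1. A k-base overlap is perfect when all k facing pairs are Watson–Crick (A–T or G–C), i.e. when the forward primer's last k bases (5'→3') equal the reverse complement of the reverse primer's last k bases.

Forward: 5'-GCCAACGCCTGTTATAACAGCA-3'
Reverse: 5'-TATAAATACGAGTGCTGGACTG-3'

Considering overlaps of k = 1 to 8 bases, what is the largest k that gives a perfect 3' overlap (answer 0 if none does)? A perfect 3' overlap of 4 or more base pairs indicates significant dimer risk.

Longest perfect overlap: 2 complementary base pairs; below the dimer-risk threshold (threshold 4).

Last 8 bases (5'→3') — forward …TAACAGCA, reverse …CTGGACTG.
Reverse complement of the reverse primer's last 8 bases: CAGTCCAG; its first k bases are the reverse complement of the reverse primer's last k bases, so a perfect k-base overlap needs the forward primer's last k bases to equal them.
Comparing (forward last k vs required): k=1: A vs C ✗; k=2: CA vs CA ✓; k=3: GCA vs CAG ✗; k=4: AGCA vs CAGT ✗; k=5: CAGCA vs CAGTC ✗; k=6: ACAGCA vs CAGTCC ✗; k=7: AACAGCA vs CAGTCCA ✗; k=8: TAACAGCA vs CAGTCCAG ✗.
Only k = 2 is perfect, so the longest perfect 3' overlap is 2.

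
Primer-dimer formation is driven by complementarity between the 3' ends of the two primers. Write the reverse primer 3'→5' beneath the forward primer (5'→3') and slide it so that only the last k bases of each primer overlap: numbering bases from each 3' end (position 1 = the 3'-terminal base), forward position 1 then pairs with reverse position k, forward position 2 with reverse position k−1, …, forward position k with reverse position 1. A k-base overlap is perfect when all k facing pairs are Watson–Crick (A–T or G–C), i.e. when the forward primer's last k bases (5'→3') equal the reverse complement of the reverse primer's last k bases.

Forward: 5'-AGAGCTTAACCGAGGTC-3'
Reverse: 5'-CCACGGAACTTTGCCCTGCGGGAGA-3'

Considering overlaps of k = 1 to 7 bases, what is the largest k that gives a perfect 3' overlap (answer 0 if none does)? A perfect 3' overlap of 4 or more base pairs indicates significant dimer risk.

Last 7 bases (5'→3') — forward …CGAGGTC, reverse …CGGGAGA.
Reverse complement of the reverse primer's last 7 bases: TCTCCCG; its first k bases are the reverse complement of the reverse primer's last k bases, so a perfect k-base overlap needs the forward primer's last k bases to equal them.
Comparing (forward last k vs required): k=1: C vs T ✗; k=2: TC vs TC ✓; k=3: GTC vs TCT ✗; k=4: GGTC vs TCTC ✗; k=5: AGGTC vs TCTCC ✗; k=6: GAGGTC vs TCTCCC ✗; k=7: CGAGGTC vs TCTCCCG ✗.
Only k = 2 is perfect, so the longest perfect 3' overlap is 2.

Longest perfect overlap: 2 complementary base pairs; below the dimer-risk threshold (threshold 4).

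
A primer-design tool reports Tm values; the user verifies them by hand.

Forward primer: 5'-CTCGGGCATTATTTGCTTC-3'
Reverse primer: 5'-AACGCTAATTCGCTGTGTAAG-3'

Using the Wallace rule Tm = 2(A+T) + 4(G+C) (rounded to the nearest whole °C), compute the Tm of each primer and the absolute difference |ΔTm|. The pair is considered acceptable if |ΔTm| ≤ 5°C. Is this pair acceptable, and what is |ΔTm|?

Forward: A=2 T=8 G=4 C=5 → Tm = 2·10 + 4·9 = 56°C.
Reverse: A=6 T=6 G=5 C=4 → Tm = 2·12 + 4·9 = 60°C.
|ΔTm| = |56 − 60| = 4°C, ≤ 5°C.

|ΔTm| = 4°C; the pair is acceptable.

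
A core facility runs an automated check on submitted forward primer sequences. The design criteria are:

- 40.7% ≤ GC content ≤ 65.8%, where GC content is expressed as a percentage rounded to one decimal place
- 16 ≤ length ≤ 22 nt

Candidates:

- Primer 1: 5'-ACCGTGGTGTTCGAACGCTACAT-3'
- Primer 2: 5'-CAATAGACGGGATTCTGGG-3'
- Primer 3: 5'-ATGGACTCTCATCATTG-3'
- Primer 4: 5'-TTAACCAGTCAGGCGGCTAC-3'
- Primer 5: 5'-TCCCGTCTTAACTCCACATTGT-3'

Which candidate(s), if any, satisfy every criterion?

Primer 2, Primer 3, Primer 4 and Primer 5.

Primer 1 (23 nt, A=5 T=6 G=6 C=6): GC 12/23 = 52.2% ✓; length 23, outside 16–22 ✗ — fails.
Primer 2 (19 nt, A=5 T=4 G=7 C=3): GC 10/19 = 52.6% ✓; length 19 ✓ — passes.
Primer 3 (17 nt, A=4 T=6 G=3 C=4): GC 7/17 = 41.2% ✓; length 17 ✓ — passes.
Primer 4 (20 nt, A=5 T=4 G=5 C=6): GC 11/20 = 55.0% ✓; length 20 ✓ — passes.
Primer 5 (22 nt, A=4 T=8 G=2 C=8): GC 10/22 = 45.5% ✓; length 22 ✓ — passes.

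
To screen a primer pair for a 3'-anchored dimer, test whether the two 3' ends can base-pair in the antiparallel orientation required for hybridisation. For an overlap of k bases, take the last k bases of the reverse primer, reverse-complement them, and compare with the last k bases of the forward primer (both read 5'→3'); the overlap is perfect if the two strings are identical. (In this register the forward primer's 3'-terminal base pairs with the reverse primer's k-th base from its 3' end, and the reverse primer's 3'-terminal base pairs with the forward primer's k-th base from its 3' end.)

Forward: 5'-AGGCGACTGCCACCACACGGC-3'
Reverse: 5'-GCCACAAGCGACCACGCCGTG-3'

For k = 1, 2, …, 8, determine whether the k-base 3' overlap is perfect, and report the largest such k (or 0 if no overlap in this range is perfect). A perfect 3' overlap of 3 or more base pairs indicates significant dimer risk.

Longest perfect overlap: 6 complementary base pairs; significant dimer risk (threshold 3).

Last 8 bases (5'→3') — forward …CACACGGC, reverse …ACGCCGTG.
Reverse complement of the reverse primer's last 8 bases: CACGGCGT; its first k bases are the reverse complement of the reverse primer's last k bases, so a perfect k-base overlap needs the forward primer's last k bases to equal them.
Comparing (forward last k vs required): k=1: C vs C ✓; k=2: GC vs CA ✗; k=3: GGC vs CAC ✗; k=4: CGGC vs CACG ✗; k=5: ACGGC vs CACGG ✗; k=6: CACGGC vs CACGGC ✓; k=7: ACACGGC vs CACGGCG ✗; k=8: CACACGGC vs CACGGCGT ✗.
Perfect overlaps at k = 1, 6; the largest is 6.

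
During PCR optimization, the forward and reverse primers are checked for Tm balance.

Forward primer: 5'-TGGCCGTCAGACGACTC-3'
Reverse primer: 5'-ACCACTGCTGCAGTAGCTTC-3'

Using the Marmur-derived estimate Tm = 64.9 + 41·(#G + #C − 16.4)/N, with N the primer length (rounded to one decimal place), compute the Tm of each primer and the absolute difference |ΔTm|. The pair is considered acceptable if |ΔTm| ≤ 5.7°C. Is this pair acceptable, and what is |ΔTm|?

Forward: G+C = 11, N = 17 → Tm = 64.9 + 41·(11 − 16.4)/17 = 51.9°C.
Reverse: G+C = 11, N = 20 → Tm = 64.9 + 41·(11 − 16.4)/20 = 53.8°C.
|ΔTm| = |51.9 − 53.8| = 1.9°C, ≤ 5.7°C.

|ΔTm| = 1.9°C; the pair is acceptable.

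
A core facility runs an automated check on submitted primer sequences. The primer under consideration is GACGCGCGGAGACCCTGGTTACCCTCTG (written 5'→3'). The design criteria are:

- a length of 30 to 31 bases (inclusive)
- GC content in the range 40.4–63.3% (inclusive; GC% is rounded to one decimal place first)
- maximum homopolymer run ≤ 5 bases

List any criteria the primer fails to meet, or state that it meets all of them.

Base counts: A=4, T=5, G=9, C=10 (length 28).
length: length 28, outside 30–31 ✗
GC content: GC 19/28 = 67.9%, outside 40.4–63.3% ✗
homopolymer run: longest run = 3 ✓

Fails: length, GC content.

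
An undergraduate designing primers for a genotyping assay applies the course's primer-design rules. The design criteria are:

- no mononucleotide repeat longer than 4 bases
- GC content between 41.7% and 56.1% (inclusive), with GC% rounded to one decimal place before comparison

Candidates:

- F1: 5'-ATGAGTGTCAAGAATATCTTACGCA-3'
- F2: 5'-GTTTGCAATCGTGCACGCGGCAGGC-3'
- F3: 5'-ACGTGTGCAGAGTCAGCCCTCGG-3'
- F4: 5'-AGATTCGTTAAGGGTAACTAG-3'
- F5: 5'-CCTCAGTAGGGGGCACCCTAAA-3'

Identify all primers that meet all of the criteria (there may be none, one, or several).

F1 (25 nt, A=9 T=7 G=5 C=4): longest run = 2 ✓; GC 9/25 = 36.0%, outside 41.7–56.1% ✗ — fails.
F2 (25 nt, A=4 T=5 G=9 C=7): longest run = 3 ✓; GC 16/25 = 64.0%, outside 41.7–56.1% ✗ — fails.
F3 (23 nt, A=4 T=4 G=8 C=7): longest run = 3 ✓; GC 15/23 = 65.2%, outside 41.7–56.1% ✗ — fails.
F4 (21 nt, A=7 T=6 G=6 C=2): longest run = 3 ✓; GC 8/21 = 38.1%, outside 41.7–56.1% ✗ — fails.
F5 (22 nt, A=6 T=3 G=6 C=7): longest run = 5, exceeds 4 ✗; GC 13/22 = 59.1%, outside 41.7–56.1% ✗ — fails.

None of the candidates satisfy all criteria.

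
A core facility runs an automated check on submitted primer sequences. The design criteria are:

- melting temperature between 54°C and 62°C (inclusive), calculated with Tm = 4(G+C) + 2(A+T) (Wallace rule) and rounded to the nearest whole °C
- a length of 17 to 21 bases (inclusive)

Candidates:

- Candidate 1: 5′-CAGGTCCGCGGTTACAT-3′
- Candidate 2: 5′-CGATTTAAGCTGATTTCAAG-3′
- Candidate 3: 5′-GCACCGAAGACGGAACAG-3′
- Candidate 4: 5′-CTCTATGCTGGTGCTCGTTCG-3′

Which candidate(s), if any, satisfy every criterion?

Candidate 1, Candidate 2 and Candidate 3.

Candidate 1 (17 nt, A=3 T=4 G=5 C=5): Tm = 2·7 + 4·10 = 54°C ✓; length 17 ✓ — passes.
Candidate 2 (20 nt, A=6 T=7 G=4 C=3): Tm = 2·13 + 4·7 = 54°C ✓; length 20 ✓ — passes.
Candidate 3 (18 nt, A=7 T=0 G=6 C=5): Tm = 2·7 + 4·11 = 58°C ✓; length 18 ✓ — passes.
Candidate 4 (21 nt, A=1 T=8 G=6 C=6): Tm = 2·9 + 4·12 = 66°C, outside 54–62°C ✗; length 21 ✓ — fails.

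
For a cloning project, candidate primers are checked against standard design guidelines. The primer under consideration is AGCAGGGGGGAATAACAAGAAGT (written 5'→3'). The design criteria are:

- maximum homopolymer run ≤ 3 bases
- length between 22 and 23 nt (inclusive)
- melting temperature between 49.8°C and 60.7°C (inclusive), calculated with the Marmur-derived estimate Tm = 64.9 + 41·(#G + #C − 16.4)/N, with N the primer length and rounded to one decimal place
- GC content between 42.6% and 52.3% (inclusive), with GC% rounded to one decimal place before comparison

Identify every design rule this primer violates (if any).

Fails: homopolymer run.

Base counts: A=10, T=2, G=9, C=2 (length 23).
homopolymer run: longest run = 6, exceeds 3 ✗
length: length 23 ✓
Tm: Tm = 64.9 + 41·(11 − 16.4)/23 = 55.3°C ✓
GC content: GC 11/23 = 47.8% ✓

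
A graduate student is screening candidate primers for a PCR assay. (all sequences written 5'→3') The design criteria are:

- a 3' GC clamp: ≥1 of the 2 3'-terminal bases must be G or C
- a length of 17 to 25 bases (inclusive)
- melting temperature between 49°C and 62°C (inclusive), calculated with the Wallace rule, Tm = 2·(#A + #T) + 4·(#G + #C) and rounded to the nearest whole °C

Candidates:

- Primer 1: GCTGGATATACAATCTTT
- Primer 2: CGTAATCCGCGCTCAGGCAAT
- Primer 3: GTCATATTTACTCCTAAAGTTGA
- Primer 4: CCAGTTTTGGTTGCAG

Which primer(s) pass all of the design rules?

Primer 1 (18 nt, A=5 T=7 G=3 C=3): 3' end TT has 0 G/C, need ≥1 ✗; length 18 ✓; Tm = 2·12 + 4·6 = 48°C, outside 49–62°C ✗ — fails.
Primer 2 (21 nt, A=5 T=4 G=5 C=7): 3' end AT has 0 G/C, need ≥1 ✗; length 21 ✓; Tm = 2·9 + 4·12 = 66°C, outside 49–62°C ✗ — fails.
Primer 3 (23 nt, A=7 T=9 G=3 C=4): 3' end GA has 1 G/C ✓; length 23 ✓; Tm = 2·16 + 4·7 = 60°C ✓ — passes.
Primer 4 (16 nt, A=2 T=6 G=5 C=3): 3' end AG has 1 G/C ✓; length 16, outside 17–25 ✗; Tm = 2·8 + 4·8 = 48°C, outside 49–62°C ✗ — fails.

Primer 3 only.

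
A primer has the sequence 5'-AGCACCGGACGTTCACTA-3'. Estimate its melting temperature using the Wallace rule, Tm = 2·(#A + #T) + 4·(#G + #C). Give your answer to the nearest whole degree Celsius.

56°C

Base counts: A=5, T=3, G=4, C=6 (length 18).
Tm = 2·(5+3) + 4·(4+6) = 2·8 + 4·10 = 16 + 40 = 56°C.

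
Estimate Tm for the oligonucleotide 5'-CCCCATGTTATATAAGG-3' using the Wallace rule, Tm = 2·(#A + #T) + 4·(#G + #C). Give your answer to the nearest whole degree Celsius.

Base counts: A=5, T=5, G=3, C=4 (length 17).
Tm = 2·(5+5) + 4·(3+4) = 2·10 + 4·7 = 20 + 28 = 48°C.

48°C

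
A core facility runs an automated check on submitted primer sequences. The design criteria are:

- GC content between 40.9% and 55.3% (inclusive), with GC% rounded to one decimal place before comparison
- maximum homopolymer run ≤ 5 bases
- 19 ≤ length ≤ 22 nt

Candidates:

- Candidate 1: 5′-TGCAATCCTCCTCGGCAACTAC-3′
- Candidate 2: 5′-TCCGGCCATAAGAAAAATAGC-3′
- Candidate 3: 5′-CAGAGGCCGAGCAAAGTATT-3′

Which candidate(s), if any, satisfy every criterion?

Candidate 1 (22 nt, A=5 T=5 G=3 C=9): GC 12/22 = 54.5% ✓; longest run = 2 ✓; length 22 ✓ — passes.
Candidate 2 (21 nt, A=9 T=3 G=4 C=5): GC 9/21 = 42.9% ✓; longest run = 5 ✓; length 21 ✓ — passes.
Candidate 3 (20 nt, A=7 T=3 G=6 C=4): GC 10/20 = 50.0% ✓; longest run = 3 ✓; length 20 ✓ — passes.

Candidate 1, Candidate 2 and Candidate 3.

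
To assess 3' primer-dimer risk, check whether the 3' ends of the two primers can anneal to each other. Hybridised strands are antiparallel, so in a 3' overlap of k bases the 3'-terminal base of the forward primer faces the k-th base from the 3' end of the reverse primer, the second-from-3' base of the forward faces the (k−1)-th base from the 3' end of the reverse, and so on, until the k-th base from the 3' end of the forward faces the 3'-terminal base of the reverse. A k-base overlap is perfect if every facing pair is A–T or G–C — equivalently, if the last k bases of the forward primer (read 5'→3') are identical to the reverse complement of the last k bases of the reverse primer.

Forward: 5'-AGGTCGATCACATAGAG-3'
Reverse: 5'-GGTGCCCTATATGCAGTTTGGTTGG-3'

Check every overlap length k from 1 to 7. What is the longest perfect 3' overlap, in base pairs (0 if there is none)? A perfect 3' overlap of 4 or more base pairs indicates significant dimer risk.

Longest perfect overlap: 0 complementary base pairs; below the dimer-risk threshold (threshold 4).

Last 7 bases (5'→3') — forward …CATAGAG, reverse …TGGTTGG.
Reverse complement of the reverse primer's last 7 bases: CCAACCA; its first k bases are the reverse complement of the reverse primer's last k bases, so a perfect k-base overlap needs the forward primer's last k bases to equal them.
Comparing (forward last k vs required): k=1: G vs C ✗; k=2: AG vs CC ✗; k=3: GAG vs CCA ✗; k=4: AGAG vs CCAA ✗; k=5: TAGAG vs CCAAC ✗; k=6: ATAGAG vs CCAACC ✗; k=7: CATAGAG vs CCAACCA ✗.
No overlap length from 1 to 7 is perfect, so the longest perfect 3' overlap is 0.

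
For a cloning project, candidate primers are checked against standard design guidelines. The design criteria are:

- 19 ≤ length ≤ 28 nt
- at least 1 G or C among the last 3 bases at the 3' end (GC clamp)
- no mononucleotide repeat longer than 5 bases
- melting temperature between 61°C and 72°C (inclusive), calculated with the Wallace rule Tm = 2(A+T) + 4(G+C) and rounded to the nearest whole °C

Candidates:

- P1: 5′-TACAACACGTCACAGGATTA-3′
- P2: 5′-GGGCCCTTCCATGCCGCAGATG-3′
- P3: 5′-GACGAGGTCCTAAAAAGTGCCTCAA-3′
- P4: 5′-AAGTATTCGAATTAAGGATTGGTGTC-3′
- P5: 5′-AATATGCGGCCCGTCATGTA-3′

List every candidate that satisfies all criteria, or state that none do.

P4 only.

P1 (20 nt, A=8 T=4 G=3 C=5): length 20 ✓; 3' end TTA has 0 G/C, need ≥1 ✗; longest run = 2 ✓; Tm = 2·12 + 4·8 = 56°C, outside 61–72°C ✗ — fails.
P2 (22 nt, A=3 T=4 G=7 C=8): length 22 ✓; 3' end ATG has 1 G/C ✓; longest run = 3 ✓; Tm = 2·7 + 4·15 = 74°C, outside 61–72°C ✗ — fails.
P3 (25 nt, A=9 T=4 G=6 C=6): length 25 ✓; 3' end CAA has 1 G/C ✓; longest run = 5 ✓; Tm = 2·13 + 4·12 = 74°C, outside 61–72°C ✗ — fails.
P4 (26 nt, A=8 T=9 G=7 C=2): length 26 ✓; 3' end GTC has 2 G/C ✓; longest run = 2 ✓; Tm = 2·17 + 4·9 = 70°C ✓ — passes.
P5 (20 nt, A=5 T=5 G=5 C=5): length 20 ✓; 3' end GTA has 1 G/C ✓; longest run = 3 ✓; Tm = 2·10 + 4·10 = 60°C, outside 61–72°C ✗ — fails.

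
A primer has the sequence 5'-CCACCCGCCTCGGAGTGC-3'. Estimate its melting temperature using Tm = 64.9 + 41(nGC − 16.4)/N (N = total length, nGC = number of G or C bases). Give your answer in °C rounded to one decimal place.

59.4°C

Base counts: A=2, T=2, G=5, C=9; G+C = 14, N = 18.
Tm = 64.9 + 41·(14 − 16.4)/18 = 64.9 + -98.40/18 = 59.4°C.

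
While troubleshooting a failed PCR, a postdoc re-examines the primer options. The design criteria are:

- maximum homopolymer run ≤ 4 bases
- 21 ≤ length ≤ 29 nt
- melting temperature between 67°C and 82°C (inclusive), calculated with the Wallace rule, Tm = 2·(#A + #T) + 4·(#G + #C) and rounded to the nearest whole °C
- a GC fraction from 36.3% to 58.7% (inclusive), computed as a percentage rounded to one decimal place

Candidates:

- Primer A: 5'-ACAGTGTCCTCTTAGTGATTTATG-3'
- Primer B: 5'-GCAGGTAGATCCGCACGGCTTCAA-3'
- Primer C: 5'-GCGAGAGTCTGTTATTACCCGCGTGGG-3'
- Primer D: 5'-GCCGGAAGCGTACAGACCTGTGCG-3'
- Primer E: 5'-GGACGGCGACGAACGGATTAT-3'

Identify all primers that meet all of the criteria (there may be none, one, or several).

Primer A (24 nt, A=5 T=10 G=5 C=4): longest run = 3 ✓; length 24 ✓; Tm = 2·15 + 4·9 = 66°C, outside 67–82°C ✗; GC 9/24 = 37.5% ✓ — fails.
Primer B (24 nt, A=6 T=4 G=7 C=7): longest run = 2 ✓; length 24 ✓; Tm = 2·10 + 4·14 = 76°C ✓; GC 14/24 = 58.3% ✓ — passes.
Primer C (27 nt, A=4 T=7 G=10 C=6): longest run = 3 ✓; length 27 ✓; Tm = 2·11 + 4·16 = 86°C, outside 67–82°C ✗; GC 16/27 = 59.3%, outside 36.3–58.7% ✗ — fails.
Primer D (24 nt, A=5 T=3 G=9 C=7): longest run = 2 ✓; length 24 ✓; Tm = 2·8 + 4·16 = 80°C ✓; GC 16/24 = 66.7%, outside 36.3–58.7% ✗ — fails.
Primer E (21 nt, A=6 T=3 G=8 C=4): longest run = 2 ✓; length 21 ✓; Tm = 2·9 + 4·12 = 66°C, outside 67–82°C ✗; GC 12/21 = 57.1% ✓ — fails.

Primer B only.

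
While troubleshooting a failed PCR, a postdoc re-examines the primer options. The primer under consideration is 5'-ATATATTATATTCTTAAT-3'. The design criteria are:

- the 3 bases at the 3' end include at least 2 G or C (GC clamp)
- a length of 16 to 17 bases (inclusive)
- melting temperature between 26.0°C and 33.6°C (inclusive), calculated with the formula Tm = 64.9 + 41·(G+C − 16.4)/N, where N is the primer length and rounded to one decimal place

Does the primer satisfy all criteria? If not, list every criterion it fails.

Fails: GC clamp, length.

Base counts: A=7, T=10, G=0, C=1 (length 18).
GC clamp: 3' end AAT has 0 G/C, need ≥2 ✗
length: length 18, outside 16–17 ✗
Tm: Tm = 64.9 + 41·(1 − 16.4)/18 = 29.8°C ✓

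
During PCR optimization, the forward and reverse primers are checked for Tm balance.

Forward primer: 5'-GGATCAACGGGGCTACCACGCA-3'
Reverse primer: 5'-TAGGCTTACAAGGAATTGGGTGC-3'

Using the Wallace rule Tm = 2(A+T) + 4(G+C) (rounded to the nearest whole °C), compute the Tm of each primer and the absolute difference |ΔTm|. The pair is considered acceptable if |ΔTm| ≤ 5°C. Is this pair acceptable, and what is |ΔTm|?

|ΔTm| = 4°C; the pair is acceptable.

Forward: A=6 T=2 G=7 C=7 → Tm = 2·8 + 4·14 = 72°C.
Reverse: A=6 T=6 G=8 C=3 → Tm = 2·12 + 4·11 = 68°C.
|ΔTm| = |72 − 68| = 4°C, ≤ 5°C.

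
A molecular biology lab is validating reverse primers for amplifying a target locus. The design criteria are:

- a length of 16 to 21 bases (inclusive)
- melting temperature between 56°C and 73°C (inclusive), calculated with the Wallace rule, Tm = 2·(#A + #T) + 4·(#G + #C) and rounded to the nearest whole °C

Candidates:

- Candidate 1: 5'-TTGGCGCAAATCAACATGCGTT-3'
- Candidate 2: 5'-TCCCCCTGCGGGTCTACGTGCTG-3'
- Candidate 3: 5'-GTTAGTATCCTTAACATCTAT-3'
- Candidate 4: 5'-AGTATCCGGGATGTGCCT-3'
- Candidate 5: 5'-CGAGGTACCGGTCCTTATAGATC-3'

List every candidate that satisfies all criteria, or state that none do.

Candidate 1 (22 nt, A=6 T=6 G=5 C=5): length 22, outside 16–21 ✗; Tm = 2·12 + 4·10 = 64°C ✓ — fails.
Candidate 2 (23 nt, A=1 T=6 G=7 C=9): length 23, outside 16–21 ✗; Tm = 2·7 + 4·16 = 78°C, outside 56–73°C ✗ — fails.
Candidate 3 (21 nt, A=6 T=9 G=2 C=4): length 21 ✓; Tm = 2·15 + 4·6 = 54°C, outside 56–73°C ✗ — fails.
Candidate 4 (18 nt, A=3 T=5 G=6 C=4): length 18 ✓; Tm = 2·8 + 4·10 = 56°C ✓ — passes.
Candidate 5 (23 nt, A=5 T=6 G=6 C=6): length 23, outside 16–21 ✗; Tm = 2·11 + 4·12 = 70°C ✓ — fails.

Candidate 4 only.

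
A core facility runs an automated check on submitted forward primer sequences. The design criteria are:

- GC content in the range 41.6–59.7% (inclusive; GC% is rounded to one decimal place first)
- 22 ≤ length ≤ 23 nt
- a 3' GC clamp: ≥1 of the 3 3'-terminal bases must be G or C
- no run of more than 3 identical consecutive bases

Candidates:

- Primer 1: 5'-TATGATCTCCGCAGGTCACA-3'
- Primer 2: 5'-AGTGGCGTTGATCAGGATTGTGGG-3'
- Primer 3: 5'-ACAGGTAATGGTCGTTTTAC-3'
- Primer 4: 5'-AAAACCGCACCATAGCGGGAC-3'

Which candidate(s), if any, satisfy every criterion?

Primer 1 (20 nt, A=5 T=5 G=4 C=6): GC 10/20 = 50.0% ✓; length 20, outside 22–23 ✗; 3' end ACA has 1 G/C ✓; longest run = 2 ✓ — fails.
Primer 2 (24 nt, A=4 T=7 G=11 C=2): GC 13/24 = 54.2% ✓; length 24, outside 22–23 ✗; 3' end GGG has 3 G/C ✓; longest run = 3 ✓ — fails.
Primer 3 (20 nt, A=5 T=7 G=5 C=3): GC 8/20 = 40.0%, outside 41.6–59.7% ✗; length 20, outside 22–23 ✗; 3' end TAC has 1 G/C ✓; longest run = 4, exceeds 3 ✗ — fails.
Primer 4 (21 nt, A=8 T=1 G=5 C=7): GC 12/21 = 57.1% ✓; length 21, outside 22–23 ✗; 3' end GAC has 2 G/C ✓; longest run = 4, exceeds 3 ✗ — fails.

None of the candidates satisfy all criteria.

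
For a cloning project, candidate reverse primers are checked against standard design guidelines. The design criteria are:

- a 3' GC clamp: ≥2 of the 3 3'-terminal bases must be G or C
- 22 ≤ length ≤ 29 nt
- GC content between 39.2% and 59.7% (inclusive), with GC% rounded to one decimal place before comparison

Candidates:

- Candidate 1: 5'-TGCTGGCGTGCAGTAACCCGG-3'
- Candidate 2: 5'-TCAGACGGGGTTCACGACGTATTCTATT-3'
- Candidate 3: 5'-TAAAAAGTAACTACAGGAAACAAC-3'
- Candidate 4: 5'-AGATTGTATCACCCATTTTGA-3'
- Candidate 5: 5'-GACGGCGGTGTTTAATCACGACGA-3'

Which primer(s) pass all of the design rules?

Candidate 1 (21 nt, A=3 T=4 G=8 C=6): 3' end CGG has 3 G/C ✓; length 21, outside 22–29 ✗; GC 14/21 = 66.7%, outside 39.2–59.7% ✗ — fails.
Candidate 2 (28 nt, A=6 T=9 G=7 C=6): 3' end ATT has 0 G/C, need ≥2 ✗; length 28 ✓; GC 13/28 = 46.4% ✓ — fails.
Candidate 3 (24 nt, A=14 T=3 G=3 C=4): 3' end AAC has 1 G/C, need ≥2 ✗; length 24 ✓; GC 7/24 = 29.2%, outside 39.2–59.7% ✗ — fails.
Candidate 4 (21 nt, A=6 T=8 G=3 C=4): 3' end TGA has 1 G/C, need ≥2 ✗; length 21, outside 22–29 ✗; GC 7/21 = 33.3%, outside 39.2–59.7% ✗ — fails.
Candidate 5 (24 nt, A=6 T=5 G=8 C=5): 3' end CGA has 2 G/C ✓; length 24 ✓; GC 13/24 = 54.2% ✓ — passes.

Candidate 5 only.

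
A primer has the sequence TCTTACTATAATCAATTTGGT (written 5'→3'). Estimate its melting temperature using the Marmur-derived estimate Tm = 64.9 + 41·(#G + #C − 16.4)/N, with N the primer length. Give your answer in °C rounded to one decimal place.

Base counts: A=6, T=10, G=2, C=3; G+C = 5, N = 21.
Tm = 64.9 + 41·(5 − 16.4)/21 = 64.9 + -467.40/21 = 42.6°C.

42.6°C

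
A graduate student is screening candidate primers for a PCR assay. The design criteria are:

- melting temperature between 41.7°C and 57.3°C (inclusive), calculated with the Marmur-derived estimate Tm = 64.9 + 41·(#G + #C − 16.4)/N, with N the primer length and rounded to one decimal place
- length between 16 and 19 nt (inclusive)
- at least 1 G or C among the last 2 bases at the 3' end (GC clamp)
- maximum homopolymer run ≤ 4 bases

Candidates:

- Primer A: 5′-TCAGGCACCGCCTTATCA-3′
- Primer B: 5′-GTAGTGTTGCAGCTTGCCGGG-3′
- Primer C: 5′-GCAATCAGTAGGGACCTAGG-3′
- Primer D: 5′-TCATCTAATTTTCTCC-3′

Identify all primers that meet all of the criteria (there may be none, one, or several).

Primer A only.

Primer A (18 nt, A=4 T=4 G=3 C=7): Tm = 64.9 + 41·(10 − 16.4)/18 = 50.3°C ✓; length 18 ✓; 3' end CA has 1 G/C ✓; longest run = 2 ✓ — passes.
Primer B (21 nt, A=2 T=6 G=9 C=4): Tm = 64.9 + 41·(13 − 16.4)/21 = 58.3°C, outside 41.7–57.3°C ✗; length 21, outside 16–19 ✗; 3' end GG has 2 G/C ✓; longest run = 3 ✓ — fails.
Primer C (20 nt, A=6 T=3 G=7 C=4): Tm = 64.9 + 41·(11 − 16.4)/20 = 53.8°C ✓; length 20, outside 16–19 ✗; 3' end GG has 2 G/C ✓; longest run = 3 ✓ — fails.
Primer D (16 nt, A=3 T=8 G=0 C=5): Tm = 64.9 + 41·(5 − 16.4)/16 = 35.7°C, outside 41.7–57.3°C ✗; length 16 ✓; 3' end CC has 2 G/C ✓; longest run = 4 ✓ — fails.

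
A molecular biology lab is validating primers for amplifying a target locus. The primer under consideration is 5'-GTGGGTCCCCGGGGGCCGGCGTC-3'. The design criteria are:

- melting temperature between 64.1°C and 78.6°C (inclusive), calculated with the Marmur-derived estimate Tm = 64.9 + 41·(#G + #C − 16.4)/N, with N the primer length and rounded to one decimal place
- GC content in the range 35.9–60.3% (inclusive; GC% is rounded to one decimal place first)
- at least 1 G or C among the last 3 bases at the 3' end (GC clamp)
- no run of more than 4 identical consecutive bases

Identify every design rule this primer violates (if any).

Fails: GC content, homopolymer run.

Base counts: A=0, T=3, G=12, C=8 (length 23).
Tm: Tm = 64.9 + 41·(20 − 16.4)/23 = 71.3°C ✓
GC content: GC 20/23 = 87.0%, outside 35.9–60.3% ✗
GC clamp: 3' end GTC has 2 G/C ✓
homopolymer run: longest run = 5, exceeds 4 ✗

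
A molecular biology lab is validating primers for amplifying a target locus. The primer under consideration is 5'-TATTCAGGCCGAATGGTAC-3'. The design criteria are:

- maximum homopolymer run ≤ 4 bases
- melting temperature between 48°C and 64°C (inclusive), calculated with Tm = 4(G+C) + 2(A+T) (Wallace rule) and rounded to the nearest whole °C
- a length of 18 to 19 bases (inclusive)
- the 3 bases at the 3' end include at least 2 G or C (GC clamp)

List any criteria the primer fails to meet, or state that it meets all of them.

Base counts: A=5, T=5, G=5, C=4 (length 19).
homopolymer run: longest run = 2 ✓
Tm: Tm = 2·10 + 4·9 = 56°C ✓
length: length 19 ✓
GC clamp: 3' end TAC has 1 G/C, need ≥2 ✗

Fails: GC clamp.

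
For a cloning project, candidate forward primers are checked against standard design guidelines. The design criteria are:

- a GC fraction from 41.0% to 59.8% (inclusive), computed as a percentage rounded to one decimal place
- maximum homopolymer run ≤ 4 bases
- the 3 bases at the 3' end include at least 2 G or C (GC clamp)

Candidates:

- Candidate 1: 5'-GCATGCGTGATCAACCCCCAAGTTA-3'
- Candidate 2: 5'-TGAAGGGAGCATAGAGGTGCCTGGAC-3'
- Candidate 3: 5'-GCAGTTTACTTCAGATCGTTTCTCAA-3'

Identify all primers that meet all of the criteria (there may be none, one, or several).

Candidate 1 (25 nt, A=7 T=5 G=5 C=8): GC 13/25 = 52.0% ✓; longest run = 5, exceeds 4 ✗; 3' end TTA has 0 G/C, need ≥2 ✗ — fails.
Candidate 2 (26 nt, A=7 T=4 G=11 C=4): GC 15/26 = 57.7% ✓; longest run = 3 ✓; 3' end GAC has 2 G/C ✓ — passes.
Candidate 3 (26 nt, A=6 T=10 G=4 C=6): GC 10/26 = 38.5%, outside 41.0–59.8% ✗; longest run = 3 ✓; 3' end CAA has 1 G/C, need ≥2 ✗ — fails.

Candidate 2 only.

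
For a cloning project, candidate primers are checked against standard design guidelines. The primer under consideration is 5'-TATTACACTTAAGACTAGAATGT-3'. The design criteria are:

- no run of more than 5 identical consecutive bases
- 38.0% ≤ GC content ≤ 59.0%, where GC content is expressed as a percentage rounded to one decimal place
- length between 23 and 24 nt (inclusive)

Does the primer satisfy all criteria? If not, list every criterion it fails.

Base counts: A=9, T=8, G=3, C=3 (length 23).
homopolymer run: longest run = 2 ✓
GC content: GC 6/23 = 26.1%, outside 38.0–59.0% ✗
length: length 23 ✓

Fails: GC content.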